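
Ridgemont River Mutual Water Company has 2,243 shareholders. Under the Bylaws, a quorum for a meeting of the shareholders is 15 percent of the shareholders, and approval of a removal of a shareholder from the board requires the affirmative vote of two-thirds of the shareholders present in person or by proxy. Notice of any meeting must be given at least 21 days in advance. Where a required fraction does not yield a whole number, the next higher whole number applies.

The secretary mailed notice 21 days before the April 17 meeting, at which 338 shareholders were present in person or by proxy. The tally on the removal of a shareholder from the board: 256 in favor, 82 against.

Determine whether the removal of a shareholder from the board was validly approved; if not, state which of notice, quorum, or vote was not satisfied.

Notice: 21 days given; 21 required. Satisfied.
Quorum: 15% of 2,243 = 336.45, rounded up to 337; 338 present. Satisfied.
Vote: requires two-thirds of those present (338); 2/3 of 338 = 225.33, rounded up to 226, so 226 needed; 256 in favor. Satisfied.

Valid — all requirements satisfied.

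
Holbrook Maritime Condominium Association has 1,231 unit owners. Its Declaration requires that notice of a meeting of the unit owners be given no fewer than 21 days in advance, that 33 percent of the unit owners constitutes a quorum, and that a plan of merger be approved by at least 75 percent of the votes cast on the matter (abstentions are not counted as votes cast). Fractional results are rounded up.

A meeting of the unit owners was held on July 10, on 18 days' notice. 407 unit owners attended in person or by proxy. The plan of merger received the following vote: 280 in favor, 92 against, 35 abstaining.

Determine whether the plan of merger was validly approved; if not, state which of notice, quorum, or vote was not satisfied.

Invalid — notice requirement not satisfied.

Notice: 18 days given; 21 required. Not satisfied.
Quorum: 33% of 1,231 = 406.23, rounded up to 407; 407 present. Satisfied.
Vote: requires three-fourths of the votes cast (407 − 35 abstaining = 372); 3/4 of 372 = 279, so 279 needed; 280 in favor. Satisfied.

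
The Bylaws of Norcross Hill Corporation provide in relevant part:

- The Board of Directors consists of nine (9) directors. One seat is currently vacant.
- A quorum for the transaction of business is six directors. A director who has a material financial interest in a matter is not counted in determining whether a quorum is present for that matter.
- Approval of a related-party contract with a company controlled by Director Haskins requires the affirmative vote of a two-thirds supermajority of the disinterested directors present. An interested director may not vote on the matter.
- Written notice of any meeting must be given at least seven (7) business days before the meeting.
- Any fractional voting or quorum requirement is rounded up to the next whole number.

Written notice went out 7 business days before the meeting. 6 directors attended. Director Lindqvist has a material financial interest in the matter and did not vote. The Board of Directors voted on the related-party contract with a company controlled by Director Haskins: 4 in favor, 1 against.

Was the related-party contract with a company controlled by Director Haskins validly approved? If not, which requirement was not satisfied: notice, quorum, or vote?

Invalid — quorum requirement not satisfied.

Notice: 7 business days given; 7 required (7 ≥ 7). Satisfied.
Quorum: 6 present, but the 1 interested director does not count, leaving 5. Quorum is 6. Not satisfied.
Vote: the related-party contract with a company controlled by Director Haskins requires two-thirds of the disinterested directors present (6 − 1 = 5). 2/3 of 5 = 3.33, rounded up to 4, so 4 affirmative votes are needed; 4 voted in favor. Satisfied. (Moot — without a quorum no business can be validly transacted.)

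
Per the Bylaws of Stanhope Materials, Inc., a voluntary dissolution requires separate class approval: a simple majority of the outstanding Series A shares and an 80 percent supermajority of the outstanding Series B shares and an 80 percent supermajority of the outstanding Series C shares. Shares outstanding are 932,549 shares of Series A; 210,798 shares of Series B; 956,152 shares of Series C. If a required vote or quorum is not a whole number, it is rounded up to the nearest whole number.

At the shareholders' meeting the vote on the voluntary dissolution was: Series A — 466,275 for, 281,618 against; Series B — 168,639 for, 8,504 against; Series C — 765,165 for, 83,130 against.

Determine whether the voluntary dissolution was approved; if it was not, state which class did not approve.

Approved — every class gave the required vote.

Series A: a majority of 932549 is 466275; 466,275 required, 466,275 in favor — approved.
Series B: 4/5 of 210798 = 168638.40, rounded up to 168639; 168,639 required, 168,639 in favor — approved.
Series C: 4/5 of 956152 = 764921.60, rounded up to 764922; 764,922 required, 765,165 in favor — approved.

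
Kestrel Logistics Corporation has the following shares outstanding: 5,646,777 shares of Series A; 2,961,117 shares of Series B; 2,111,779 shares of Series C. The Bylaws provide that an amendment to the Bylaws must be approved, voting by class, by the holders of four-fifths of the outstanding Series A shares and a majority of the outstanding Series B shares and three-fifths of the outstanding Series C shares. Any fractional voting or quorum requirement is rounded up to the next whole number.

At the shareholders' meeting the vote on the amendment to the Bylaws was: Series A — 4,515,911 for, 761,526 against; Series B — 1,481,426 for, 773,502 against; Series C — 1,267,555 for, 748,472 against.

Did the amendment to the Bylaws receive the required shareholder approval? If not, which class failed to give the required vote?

Not approved — the Series A shares did not give the required vote.

Series A: 4/5 of 5646777 = 4517421.60, rounded up to 4517422; 4,517,422 required, 4,515,911 in favor — not approved.
Series B: a majority of 2961117 is 1480559; 1,480,559 required, 1,481,426 in favor — approved.
Series C: 3/5 of 2111779 = 1267067.40, rounded up to 1267068; 1,267,068 required, 1,267,555 in favor — approved.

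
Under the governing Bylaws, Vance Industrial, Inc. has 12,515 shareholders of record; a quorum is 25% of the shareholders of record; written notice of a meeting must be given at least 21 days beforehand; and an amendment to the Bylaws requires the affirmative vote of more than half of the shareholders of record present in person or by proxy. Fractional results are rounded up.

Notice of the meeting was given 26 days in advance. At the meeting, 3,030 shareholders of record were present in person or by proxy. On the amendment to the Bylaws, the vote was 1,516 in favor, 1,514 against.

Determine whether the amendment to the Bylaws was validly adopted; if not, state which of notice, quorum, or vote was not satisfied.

Invalid — quorum requirement not satisfied.

Notice: 26 days given; 21 required. Satisfied.
Quorum: 25% of 12,515 = 3,128.75, rounded up to 3,129; 3,030 present. Not satisfied.
Vote: requires a majority of those present (3,030); a majority of 3030 is 1516, so 1,516 needed; 1,516 in favor. Satisfied.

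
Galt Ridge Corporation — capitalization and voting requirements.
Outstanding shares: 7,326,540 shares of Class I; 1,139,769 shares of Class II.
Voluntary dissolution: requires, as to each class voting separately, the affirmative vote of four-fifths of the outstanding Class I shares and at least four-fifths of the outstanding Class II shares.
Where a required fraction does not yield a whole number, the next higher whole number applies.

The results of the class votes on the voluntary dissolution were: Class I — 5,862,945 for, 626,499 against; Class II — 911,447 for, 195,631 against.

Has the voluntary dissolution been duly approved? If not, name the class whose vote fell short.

Not approved — the Class II shares did not give the required vote.

Class I: 4/5 of 7326540 = 5861232; 5,861,232 required, 5,862,945 in favor — approved.
Class II: 4/5 of 1139769 = 911815.20, rounded up to 911816; 911,816 required, 911,447 in favor — not approved.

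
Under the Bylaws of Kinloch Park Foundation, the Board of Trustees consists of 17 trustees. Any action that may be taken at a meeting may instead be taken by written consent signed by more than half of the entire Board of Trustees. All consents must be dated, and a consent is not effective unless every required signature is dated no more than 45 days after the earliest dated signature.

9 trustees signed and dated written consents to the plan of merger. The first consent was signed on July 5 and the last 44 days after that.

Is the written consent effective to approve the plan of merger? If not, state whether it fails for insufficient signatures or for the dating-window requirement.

Signatures required: more than half of 17 — a majority of 17 is 9, so 9 needed; 9 signed. Sufficient.
Dating window: the latest signature is 44 days after the earliest; the limit is 45 days. Within the window.

Effective — both the signature and dating-window requirements are satisfied.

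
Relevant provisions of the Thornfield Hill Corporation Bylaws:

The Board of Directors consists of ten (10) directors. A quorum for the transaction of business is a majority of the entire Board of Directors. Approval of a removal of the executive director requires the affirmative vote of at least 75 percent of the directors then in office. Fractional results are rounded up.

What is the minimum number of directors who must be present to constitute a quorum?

A majority of 10 is 6.

6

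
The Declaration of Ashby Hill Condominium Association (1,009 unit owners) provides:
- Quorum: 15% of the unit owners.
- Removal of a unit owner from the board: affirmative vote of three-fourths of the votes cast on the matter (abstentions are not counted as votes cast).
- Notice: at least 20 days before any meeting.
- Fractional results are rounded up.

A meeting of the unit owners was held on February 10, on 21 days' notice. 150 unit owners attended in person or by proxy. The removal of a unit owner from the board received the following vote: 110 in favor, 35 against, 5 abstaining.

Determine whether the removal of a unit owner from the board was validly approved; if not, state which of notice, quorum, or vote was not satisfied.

Invalid — quorum requirement not satisfied.

Notice: 21 days given; 20 required. Satisfied.
Quorum: 15% of 1,009 = 151.35, rounded up to 152; 150 present. Not satisfied.
Vote: requires three-fourths of the votes cast (150 − 5 abstaining = 145); 3/4 of 145 = 108.75, rounded up to 109, so 109 needed; 110 in favor. Satisfied.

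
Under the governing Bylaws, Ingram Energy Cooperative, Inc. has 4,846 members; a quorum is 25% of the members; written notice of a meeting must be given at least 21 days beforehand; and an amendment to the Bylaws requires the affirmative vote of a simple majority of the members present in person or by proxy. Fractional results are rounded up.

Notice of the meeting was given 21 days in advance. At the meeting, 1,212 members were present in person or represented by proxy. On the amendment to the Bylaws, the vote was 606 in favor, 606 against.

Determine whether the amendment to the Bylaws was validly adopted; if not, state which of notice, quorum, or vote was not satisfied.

Notice: 21 days given; 21 required. Satisfied.
Quorum: 25% of 4,846 = 1,211.50, rounded up to 1,212; 1,212 present. Satisfied.
Vote: requires a majority of those present (1,212); a majority of 1212 is 607, so 607 needed; 606 in favor. Not satisfied.

Invalid — vote requirement not satisfied.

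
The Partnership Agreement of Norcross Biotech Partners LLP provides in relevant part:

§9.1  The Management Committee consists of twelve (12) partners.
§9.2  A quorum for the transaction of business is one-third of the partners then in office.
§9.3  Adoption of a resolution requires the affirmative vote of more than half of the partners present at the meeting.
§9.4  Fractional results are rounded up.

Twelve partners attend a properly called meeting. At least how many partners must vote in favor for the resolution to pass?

7

The resolution requires a majority of the partners present (12).
A majority of 12 is 7.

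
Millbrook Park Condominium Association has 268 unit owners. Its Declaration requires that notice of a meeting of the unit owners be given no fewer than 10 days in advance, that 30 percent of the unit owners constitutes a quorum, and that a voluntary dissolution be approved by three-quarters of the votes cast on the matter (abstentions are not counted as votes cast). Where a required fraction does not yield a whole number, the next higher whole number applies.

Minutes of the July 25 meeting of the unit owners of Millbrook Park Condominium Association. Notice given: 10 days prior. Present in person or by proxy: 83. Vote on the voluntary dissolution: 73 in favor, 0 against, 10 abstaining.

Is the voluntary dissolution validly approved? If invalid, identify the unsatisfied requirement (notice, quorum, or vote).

Valid — all requirements satisfied.

Notice: 10 days given; 10 required. Satisfied.
Quorum: 30% of 268 = 80.40, rounded up to 81; 83 present. Satisfied.
Vote: requires three-fourths of the votes cast (83 − 10 abstaining = 73); 3/4 of 73 = 54.75, rounded up to 55, so 55 needed; 73 in favor. Satisfied.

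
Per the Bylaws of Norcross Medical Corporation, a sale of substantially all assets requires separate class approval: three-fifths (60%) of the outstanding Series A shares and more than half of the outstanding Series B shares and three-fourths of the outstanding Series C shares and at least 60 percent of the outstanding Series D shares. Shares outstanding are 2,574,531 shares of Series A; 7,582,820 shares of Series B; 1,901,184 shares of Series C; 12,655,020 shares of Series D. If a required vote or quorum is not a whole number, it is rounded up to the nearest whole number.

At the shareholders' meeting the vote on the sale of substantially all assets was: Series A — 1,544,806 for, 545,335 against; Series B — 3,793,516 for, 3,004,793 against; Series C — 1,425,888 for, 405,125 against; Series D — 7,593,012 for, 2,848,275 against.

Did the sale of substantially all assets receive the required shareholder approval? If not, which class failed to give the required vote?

Approved — every class gave the required vote.

Series A: 3/5 of 2574531 = 1544718.60, rounded up to 1544719; 1,544,719 required, 1,544,806 in favor — approved.
Series B: a majority of 7582820 is 3791411; 3,791,411 required, 3,793,516 in favor — approved.
Series C: 3/4 of 1901184 = 1425888; 1,425,888 required, 1,425,888 in favor — approved.
Series D: 3/5 of 12655020 = 7593012; 7,593,012 required, 7,593,012 in favor — approved.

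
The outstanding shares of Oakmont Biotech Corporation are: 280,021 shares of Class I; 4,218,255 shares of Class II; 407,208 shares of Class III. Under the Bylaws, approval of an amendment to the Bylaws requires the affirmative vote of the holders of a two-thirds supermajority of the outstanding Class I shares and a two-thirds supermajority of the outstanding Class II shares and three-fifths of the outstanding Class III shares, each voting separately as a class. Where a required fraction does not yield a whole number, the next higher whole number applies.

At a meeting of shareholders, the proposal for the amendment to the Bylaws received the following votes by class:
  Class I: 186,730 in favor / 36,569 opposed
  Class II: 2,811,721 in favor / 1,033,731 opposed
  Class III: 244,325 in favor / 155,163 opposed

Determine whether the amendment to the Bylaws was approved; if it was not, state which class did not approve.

Not approved — the Class II shares did not give the required vote.

Class I: 2/3 of 280021 = 186680.67, rounded up to 186681; 186,681 required, 186,730 in favor — approved.
Class II: 2/3 of 4218255 = 2812170; 2,812,170 required, 2,811,721 in favor — not approved.
Class III: 3/5 of 407208 = 244324.80, rounded up to 244325; 244,325 required, 244,325 in favor — approved.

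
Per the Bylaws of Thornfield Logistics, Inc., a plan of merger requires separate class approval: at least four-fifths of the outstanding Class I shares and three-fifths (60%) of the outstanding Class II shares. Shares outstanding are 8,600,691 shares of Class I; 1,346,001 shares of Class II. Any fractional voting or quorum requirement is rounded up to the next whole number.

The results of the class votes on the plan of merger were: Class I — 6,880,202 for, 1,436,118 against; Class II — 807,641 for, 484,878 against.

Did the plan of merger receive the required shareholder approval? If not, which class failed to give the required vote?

Class I: 4/5 of 8600691 = 6880552.80, rounded up to 6880553; 6,880,553 required, 6,880,202 in favor — not approved.
Class II: 3/5 of 1346001 = 807600.60, rounded up to 807601; 807,601 required, 807,641 in favor — approved.

Not approved — the Class I shares did not give the required vote.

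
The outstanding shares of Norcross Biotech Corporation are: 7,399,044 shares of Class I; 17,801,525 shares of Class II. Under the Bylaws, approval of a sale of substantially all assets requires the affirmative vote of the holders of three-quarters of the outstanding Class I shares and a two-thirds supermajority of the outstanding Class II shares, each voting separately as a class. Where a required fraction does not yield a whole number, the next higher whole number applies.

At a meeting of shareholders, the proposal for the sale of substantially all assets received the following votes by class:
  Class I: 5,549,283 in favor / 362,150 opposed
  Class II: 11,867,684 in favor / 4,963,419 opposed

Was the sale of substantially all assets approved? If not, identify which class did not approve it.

Class I: 3/4 of 7399044 = 5549283; 5,549,283 required, 5,549,283 in favor — approved.
Class II: 2/3 of 17801525 = 11867683.33, rounded up to 11867684; 11,867,684 required, 11,867,684 in favor — approved.

Approved — every class gave the required vote.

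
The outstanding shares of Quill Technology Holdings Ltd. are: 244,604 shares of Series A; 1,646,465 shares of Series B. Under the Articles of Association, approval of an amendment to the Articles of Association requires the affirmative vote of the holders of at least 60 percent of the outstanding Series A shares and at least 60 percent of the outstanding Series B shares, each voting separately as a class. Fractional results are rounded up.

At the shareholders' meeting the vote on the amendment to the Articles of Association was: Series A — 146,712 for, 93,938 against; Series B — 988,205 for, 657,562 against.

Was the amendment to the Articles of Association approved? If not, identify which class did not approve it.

Series A: 3/5 of 244604 = 146762.40, rounded up to 146763; 146,763 required, 146,712 in favor — not approved.
Series B: 3/5 of 1646465 = 987879; 987,879 required, 988,205 in favor — approved.

Not approved — the Series A shares did not give the required vote.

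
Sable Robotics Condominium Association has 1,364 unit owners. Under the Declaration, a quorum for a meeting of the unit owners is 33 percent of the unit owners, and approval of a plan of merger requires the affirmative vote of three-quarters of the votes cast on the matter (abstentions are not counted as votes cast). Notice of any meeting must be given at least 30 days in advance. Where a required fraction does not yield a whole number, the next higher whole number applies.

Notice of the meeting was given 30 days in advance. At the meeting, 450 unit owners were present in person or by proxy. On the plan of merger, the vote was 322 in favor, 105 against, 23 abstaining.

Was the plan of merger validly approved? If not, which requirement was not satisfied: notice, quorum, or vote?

Invalid — quorum requirement not satisfied.

Notice: 30 days given; 30 required. Satisfied.
Quorum: 33% of 1,364 = 450.12, rounded up to 451; 450 present. Not satisfied.
Vote: requires three-fourths of the votes cast (450 − 23 abstaining = 427); 3/4 of 427 = 320.25, rounded up to 321, so 321 needed; 322 in favor. Satisfied.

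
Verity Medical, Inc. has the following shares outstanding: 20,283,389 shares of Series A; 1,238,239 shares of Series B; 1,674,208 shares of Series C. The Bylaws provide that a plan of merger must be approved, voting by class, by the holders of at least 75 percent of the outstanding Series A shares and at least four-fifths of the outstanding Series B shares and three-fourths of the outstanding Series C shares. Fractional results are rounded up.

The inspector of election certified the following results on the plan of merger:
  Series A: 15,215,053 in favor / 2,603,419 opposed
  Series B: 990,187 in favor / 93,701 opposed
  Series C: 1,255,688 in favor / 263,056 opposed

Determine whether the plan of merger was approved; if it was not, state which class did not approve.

Not approved — the Series B shares did not give the required vote.

Series A: 3/4 of 20283389 = 15212541.75, rounded up to 15212542; 15,212,542 required, 15,215,053 in favor — approved.
Series B: 4/5 of 1238239 = 990591.20, rounded up to 990592; 990,592 required, 990,187 in favor — not approved.
Series C: 3/4 of 1674208 = 1255656; 1,255,656 required, 1,255,688 in favor — approved.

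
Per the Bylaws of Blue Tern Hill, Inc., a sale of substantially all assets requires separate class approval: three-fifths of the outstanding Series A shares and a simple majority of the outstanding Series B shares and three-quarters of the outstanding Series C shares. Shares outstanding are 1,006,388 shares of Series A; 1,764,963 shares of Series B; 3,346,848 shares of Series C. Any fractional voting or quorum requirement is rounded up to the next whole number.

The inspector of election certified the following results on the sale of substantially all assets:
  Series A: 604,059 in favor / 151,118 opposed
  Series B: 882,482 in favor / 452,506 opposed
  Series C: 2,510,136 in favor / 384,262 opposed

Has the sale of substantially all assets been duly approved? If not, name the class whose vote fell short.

Series A: 3/5 of 1006388 = 603832.80, rounded up to 603833; 603,833 required, 604,059 in favor — approved.
Series B: a majority of 1764963 is 882482; 882,482 required, 882,482 in favor — approved.
Series C: 3/4 of 3346848 = 2510136; 2,510,136 required, 2,510,136 in favor — approved.

Approved — every class gave the required vote.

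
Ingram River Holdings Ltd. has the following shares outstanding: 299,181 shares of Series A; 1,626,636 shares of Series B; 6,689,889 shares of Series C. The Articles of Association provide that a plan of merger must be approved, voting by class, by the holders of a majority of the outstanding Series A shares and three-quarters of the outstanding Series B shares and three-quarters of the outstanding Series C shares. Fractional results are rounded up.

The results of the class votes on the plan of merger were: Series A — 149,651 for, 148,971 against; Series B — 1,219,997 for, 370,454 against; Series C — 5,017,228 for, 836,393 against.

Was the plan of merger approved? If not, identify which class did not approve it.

Not approved — the Series C shares did not give the required vote.

Series A: a majority of 299181 is 149591; 149,591 required, 149,651 in favor — approved.
Series B: 3/4 of 1626636 = 1219977; 1,219,977 required, 1,219,997 in favor — approved.
Series C: 3/4 of 6689889 = 5017416.75, rounded up to 5017417; 5,017,417 required, 5,017,228 in favor — not approved.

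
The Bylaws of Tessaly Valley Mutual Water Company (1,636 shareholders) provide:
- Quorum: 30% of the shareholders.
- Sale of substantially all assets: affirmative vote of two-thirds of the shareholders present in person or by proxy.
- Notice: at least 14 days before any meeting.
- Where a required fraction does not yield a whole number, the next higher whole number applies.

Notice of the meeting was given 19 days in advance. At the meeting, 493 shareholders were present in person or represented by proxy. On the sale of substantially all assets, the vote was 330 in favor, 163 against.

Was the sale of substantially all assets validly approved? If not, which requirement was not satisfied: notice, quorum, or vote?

Notice: 19 days given; 14 required. Satisfied.
Quorum: 30% of 1,636 = 490.80, rounded up to 491; 493 present. Satisfied.
Vote: requires two-thirds of those present (493); 2/3 of 493 = 328.67, rounded up to 329, so 329 needed; 330 in favor. Satisfied.

Valid — all requirements satisfied.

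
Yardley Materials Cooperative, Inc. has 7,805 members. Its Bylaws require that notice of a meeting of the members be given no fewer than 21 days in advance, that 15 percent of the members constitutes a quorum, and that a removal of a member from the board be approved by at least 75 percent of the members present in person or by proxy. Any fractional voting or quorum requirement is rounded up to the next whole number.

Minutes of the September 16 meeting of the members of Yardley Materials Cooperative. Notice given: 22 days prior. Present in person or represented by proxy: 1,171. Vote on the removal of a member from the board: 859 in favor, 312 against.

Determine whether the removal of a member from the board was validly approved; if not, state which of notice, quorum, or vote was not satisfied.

Invalid — vote requirement not satisfied.

Notice: 22 days given; 21 required. Satisfied.
Quorum: 15% of 7,805 = 1,170.75, rounded up to 1,171; 1,171 present. Satisfied.
Vote: requires three-fourths of those present (1,171); 3/4 of 1171 = 878.25, rounded up to 879, so 879 needed; 859 in favor. Not satisfied.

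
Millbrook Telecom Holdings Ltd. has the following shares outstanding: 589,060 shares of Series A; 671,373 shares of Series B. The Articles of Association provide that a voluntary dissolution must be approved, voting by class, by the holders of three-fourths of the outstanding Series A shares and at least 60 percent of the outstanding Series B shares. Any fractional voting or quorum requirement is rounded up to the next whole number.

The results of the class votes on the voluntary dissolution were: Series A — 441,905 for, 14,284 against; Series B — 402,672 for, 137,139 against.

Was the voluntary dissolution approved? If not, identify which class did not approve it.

Series A: 3/4 of 589060 = 441795; 441,795 required, 441,905 in favor — approved.
Series B: 3/5 of 671373 = 402823.80, rounded up to 402824; 402,824 required, 402,672 in favor — not approved.

Not approved — the Series B shares did not give the required vote.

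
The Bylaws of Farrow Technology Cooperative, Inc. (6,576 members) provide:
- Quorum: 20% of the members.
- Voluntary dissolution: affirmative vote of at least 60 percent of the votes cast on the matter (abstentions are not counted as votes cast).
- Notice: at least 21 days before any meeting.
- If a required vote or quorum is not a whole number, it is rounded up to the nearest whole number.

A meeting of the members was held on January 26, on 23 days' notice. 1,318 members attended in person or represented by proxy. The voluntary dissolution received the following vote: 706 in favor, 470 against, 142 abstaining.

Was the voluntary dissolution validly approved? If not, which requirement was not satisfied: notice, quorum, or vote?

Notice: 23 days given; 21 required. Satisfied.
Quorum: 20% of 6,576 = 1,315.20, rounded up to 1,316; 1,318 present. Satisfied.
Vote: requires three-fifths of the votes cast (1,318 − 142 abstaining = 1,176); 3/5 of 1176 = 705.60, rounded up to 706, so 706 needed; 706 in favor. Satisfied.

Valid — all requirements satisfied.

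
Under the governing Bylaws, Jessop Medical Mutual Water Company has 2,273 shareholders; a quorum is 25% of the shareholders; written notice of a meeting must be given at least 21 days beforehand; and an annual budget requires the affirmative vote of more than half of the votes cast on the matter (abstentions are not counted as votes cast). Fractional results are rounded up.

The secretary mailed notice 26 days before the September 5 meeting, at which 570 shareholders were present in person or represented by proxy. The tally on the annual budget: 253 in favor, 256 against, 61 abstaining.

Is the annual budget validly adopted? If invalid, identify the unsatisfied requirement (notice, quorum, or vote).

Invalid — vote requirement not satisfied.

Notice: 26 days given; 21 required. Satisfied.
Quorum: 25% of 2,273 = 568.25, rounded up to 569; 570 present. Satisfied.
Vote: requires a majority of the votes cast (570 − 61 abstaining = 509); a majority of 509 is 255, so 255 needed; 253 in favor. Not satisfied.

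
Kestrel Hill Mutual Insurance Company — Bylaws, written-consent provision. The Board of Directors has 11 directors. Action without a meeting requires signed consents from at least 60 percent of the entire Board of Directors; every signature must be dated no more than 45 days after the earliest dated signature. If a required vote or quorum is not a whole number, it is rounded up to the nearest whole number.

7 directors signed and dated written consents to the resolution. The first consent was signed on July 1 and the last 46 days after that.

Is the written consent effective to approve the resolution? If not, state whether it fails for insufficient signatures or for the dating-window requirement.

Not effective — dating-window requirement not satisfied.

Signatures required: at least 60 percent of 11 — 3/5 of 11 = 6.60, rounded up to 7, so 7 needed; 7 signed. Sufficient.
Dating window: the latest signature is 46 days after the earliest; the limit is 45 days. Outside the window.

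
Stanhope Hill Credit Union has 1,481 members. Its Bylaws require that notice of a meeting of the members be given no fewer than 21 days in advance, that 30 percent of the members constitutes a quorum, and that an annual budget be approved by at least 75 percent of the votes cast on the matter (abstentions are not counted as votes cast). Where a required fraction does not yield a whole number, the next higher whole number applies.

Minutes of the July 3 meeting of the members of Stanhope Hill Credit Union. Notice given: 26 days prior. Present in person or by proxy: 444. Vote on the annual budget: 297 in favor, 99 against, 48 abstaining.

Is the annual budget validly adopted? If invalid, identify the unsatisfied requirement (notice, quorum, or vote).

Invalid — quorum requirement not satisfied.

Notice: 26 days given; 21 required. Satisfied.
Quorum: 30% of 1,481 = 444.30, rounded up to 445; 444 present. Not satisfied.
Vote: requires three-fourths of the votes cast (444 − 48 abstaining = 396); 3/4 of 396 = 297, so 297 needed; 297 in favor. Satisfied.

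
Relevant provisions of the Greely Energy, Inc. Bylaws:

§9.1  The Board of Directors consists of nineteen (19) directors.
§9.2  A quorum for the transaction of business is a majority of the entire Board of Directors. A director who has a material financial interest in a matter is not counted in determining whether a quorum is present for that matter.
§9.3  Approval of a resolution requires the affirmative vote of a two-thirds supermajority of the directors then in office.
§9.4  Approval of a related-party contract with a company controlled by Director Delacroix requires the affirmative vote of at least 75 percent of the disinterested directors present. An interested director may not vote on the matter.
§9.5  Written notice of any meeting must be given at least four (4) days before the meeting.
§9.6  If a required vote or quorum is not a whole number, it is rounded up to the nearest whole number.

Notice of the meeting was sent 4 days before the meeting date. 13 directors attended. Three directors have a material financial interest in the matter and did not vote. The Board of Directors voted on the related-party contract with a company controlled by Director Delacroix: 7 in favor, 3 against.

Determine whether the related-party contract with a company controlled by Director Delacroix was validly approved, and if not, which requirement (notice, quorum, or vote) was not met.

Notice: 4 days given; 4 required (4 ≥ 4). Satisfied.
Quorum: 13 present, but the 3 interested directors do not count, leaving 10. Quorum is 10. Satisfied.
Vote: the related-party contract with a company controlled by Director Delacroix requires three-fourths of the disinterested directors present (13 − 3 = 10). 3/4 of 10 = 7.50, rounded up to 8, so 8 affirmative votes are needed; 7 voted in favor. Not satisfied.

Invalid — vote requirement not satisfied.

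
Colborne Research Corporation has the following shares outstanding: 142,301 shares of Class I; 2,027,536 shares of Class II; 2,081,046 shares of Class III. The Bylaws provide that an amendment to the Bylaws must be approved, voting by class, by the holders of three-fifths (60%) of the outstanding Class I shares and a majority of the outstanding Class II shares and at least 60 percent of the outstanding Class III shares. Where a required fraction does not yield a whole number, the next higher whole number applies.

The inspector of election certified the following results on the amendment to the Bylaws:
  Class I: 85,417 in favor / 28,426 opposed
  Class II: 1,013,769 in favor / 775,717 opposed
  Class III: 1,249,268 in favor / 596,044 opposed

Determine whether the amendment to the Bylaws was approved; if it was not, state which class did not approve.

Approved — every class gave the required vote.

Class I: 3/5 of 142301 = 85380.60, rounded up to 85381; 85,381 required, 85,417 in favor — approved.
Class II: a majority of 2027536 is 1013769; 1,013,769 required, 1,013,769 in favor — approved.
Class III: 3/5 of 2081046 = 1248627.60, rounded up to 1248628; 1,248,628 required, 1,249,268 in favor — approved.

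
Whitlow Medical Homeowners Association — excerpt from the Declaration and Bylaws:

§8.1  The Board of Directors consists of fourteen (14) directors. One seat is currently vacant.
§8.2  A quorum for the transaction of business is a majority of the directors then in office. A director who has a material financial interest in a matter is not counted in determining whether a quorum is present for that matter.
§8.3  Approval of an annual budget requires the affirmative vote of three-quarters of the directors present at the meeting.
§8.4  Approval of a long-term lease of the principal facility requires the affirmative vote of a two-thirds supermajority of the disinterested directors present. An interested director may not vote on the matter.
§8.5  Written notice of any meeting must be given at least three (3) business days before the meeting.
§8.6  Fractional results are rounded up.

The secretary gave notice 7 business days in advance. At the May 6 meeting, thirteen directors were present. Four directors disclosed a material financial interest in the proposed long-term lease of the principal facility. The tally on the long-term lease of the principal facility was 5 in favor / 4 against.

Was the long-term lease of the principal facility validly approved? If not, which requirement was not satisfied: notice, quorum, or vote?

Invalid — vote requirement not satisfied.

Notice: 7 business days given; 3 required (7 ≥ 3). Satisfied.
Quorum: 13 present, but the 4 interested directors do not count, leaving 9. Quorum is 7. Satisfied.
Vote: the long-term lease of the principal facility requires two-thirds of the disinterested directors present (13 − 4 = 9). 2/3 of 9 = 6, so 6 affirmative votes are needed; 5 voted in favor. Not satisfied.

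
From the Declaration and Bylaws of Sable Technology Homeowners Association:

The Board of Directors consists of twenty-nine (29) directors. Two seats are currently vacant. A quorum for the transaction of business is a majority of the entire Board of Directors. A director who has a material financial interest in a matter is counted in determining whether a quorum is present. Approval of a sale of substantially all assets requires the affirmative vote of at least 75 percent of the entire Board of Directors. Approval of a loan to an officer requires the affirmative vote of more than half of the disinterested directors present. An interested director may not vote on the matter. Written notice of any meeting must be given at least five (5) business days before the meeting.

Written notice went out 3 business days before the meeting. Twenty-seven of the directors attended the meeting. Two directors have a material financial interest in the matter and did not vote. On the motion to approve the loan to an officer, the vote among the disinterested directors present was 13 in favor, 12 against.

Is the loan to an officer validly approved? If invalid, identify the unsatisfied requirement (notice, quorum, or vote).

Invalid — notice requirement not satisfied.

Notice: 3 business days given; 5 required (3 < 5). Not satisfied.
Quorum: 27 present (interested directors count toward quorum); quorum is 15. Satisfied.
Vote: the loan to an officer requires a majority of the disinterested directors present (27 − 2 = 25). A majority of 25 is 13, so 13 affirmative votes are needed; 13 voted in favor. Satisfied.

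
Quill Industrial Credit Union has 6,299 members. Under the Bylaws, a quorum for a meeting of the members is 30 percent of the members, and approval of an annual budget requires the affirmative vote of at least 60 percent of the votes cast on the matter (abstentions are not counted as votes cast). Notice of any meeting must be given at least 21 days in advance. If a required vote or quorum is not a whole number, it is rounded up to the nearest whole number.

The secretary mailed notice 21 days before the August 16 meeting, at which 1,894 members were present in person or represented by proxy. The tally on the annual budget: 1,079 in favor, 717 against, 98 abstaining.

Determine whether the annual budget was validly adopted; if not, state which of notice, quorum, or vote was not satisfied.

Valid — all requirements satisfied.

Notice: 21 days given; 21 required. Satisfied.
Quorum: 30% of 6,299 = 1,889.70, rounded up to 1,890; 1,894 present. Satisfied.
Vote: requires three-fifths of the votes cast (1,894 − 98 abstaining = 1,796); 3/5 of 1796 = 1077.60, rounded up to 1078, so 1,078 needed; 1,079 in favor. Satisfied.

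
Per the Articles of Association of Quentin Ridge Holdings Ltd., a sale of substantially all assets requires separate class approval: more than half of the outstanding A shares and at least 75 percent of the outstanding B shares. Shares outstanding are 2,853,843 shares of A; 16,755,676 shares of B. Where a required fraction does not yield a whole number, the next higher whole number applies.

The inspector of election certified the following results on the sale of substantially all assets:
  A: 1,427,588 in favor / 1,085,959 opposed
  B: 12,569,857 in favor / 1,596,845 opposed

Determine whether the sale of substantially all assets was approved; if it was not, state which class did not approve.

A: a majority of 2853843 is 1426922; 1,426,922 required, 1,427,588 in favor — approved.
B: 3/4 of 16755676 = 12566757; 12,566,757 required, 12,569,857 in favor — approved.

Approved — every class gave the required vote.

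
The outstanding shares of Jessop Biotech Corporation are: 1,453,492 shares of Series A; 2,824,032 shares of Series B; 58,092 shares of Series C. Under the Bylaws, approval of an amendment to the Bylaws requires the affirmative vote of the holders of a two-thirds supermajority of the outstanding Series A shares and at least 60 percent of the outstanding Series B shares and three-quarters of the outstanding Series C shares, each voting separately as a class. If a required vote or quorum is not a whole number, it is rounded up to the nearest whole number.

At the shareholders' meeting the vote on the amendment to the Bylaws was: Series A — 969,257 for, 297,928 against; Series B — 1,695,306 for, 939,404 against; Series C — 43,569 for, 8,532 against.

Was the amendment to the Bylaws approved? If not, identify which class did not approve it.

Approved — every class gave the required vote.

Series A: 2/3 of 1453492 = 968994.67, rounded up to 968995; 968,995 required, 969,257 in favor — approved.
Series B: 3/5 of 2824032 = 1694419.20, rounded up to 1694420; 1,694,420 required, 1,695,306 in favor — approved.
Series C: 3/4 of 58092 = 43569; 43,569 required, 43,569 in favor — approved.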